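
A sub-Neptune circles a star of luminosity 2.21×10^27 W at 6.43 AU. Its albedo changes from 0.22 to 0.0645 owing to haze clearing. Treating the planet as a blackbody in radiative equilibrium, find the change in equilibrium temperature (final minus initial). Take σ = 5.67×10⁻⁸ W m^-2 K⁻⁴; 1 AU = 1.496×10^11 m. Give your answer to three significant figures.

7.43 K

Orbital distance: d = 6.43 AU = 9.619×10^11 m.
Flux at the orbit: S = L/(4πd²) = 2.21×10^27/(4π·(9.62×10^11)²) = 190.1 W m^-2.
With α = 0.22, T₁ = 159.9 K.
With α = 0.0645, T₂ = 167.3 K.
Change: 167.3 − 159.9 = 7.434 K.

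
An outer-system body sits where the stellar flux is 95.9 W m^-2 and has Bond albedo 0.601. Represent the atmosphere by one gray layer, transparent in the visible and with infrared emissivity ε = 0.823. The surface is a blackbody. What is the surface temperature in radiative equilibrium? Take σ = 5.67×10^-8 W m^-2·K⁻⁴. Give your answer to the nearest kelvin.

The planet radiates to space at T_e = [S(1−α)/(4σ)]^(1/4) = 114.0 K.
For a single slab of emissivity ε, T_s⁴ = 2T_e⁴/(2−ε); thus T_s = 114.0·(1.699)^(1/4) = 130.1 K.

130 kelvin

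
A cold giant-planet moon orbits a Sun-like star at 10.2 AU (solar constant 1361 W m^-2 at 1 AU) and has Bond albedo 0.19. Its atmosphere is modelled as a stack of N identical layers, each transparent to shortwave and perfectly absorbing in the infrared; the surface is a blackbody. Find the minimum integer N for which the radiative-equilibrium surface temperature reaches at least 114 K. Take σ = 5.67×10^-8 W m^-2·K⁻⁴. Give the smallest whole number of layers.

3

Flux at the orbit: S = 1361/(10.2)² = 13.08 W m^-2.
Top-of-atmosphere balance: σT_e⁴ = S(1−α)/4 = 2.649 W m^-2 → T_e = 82.68 K.
Since T_s⁴ = (N+1)T_e⁴, we need N ≥ (T_s/T_e)⁴ − 1 = 2.615.
So N ≥ 2.615; the smallest integer is N = 3.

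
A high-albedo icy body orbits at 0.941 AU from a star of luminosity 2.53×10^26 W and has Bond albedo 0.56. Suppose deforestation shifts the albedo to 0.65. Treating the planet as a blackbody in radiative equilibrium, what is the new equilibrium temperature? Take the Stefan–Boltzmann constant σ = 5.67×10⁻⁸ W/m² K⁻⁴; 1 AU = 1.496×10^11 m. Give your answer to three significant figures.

199 K

d = 0.941 × 1.496×10^11 m = 1.408×10^11 m.
Flux at the orbit: S = L/(4πd²) = 2.53×10^26/(4π·(1.41×10^11)²) = 1016 W/m².
New equilibrium: T₂ = [(1−0.65)·1016/(4σ)]^(1/4) = 199.0 K.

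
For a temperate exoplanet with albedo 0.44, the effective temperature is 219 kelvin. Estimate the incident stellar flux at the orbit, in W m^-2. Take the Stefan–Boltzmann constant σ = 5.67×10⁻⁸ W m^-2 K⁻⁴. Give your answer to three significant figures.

932 W m^-2

Invert the energy balance for S: S = 4σT⁴/(1−α).
The emitted flux is σT⁴ = 130.4 W m^-2.
So S = 4×130.4/(1−0.44) = 931.6 W m^-2.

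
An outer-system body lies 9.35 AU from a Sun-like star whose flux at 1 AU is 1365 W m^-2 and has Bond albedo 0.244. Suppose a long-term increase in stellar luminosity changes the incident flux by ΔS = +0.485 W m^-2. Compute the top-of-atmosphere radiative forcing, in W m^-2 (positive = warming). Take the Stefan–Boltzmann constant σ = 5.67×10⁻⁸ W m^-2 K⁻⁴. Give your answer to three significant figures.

0.0917 W m^-2

Flux at the orbit: S = 1365/(9.35)² = 15.61 W m^-2.
Only a fraction (1−α) is absorbed and it's spread over 4πR², so ΔF = (1−α)ΔS/4 = 0.09166 W m^-2.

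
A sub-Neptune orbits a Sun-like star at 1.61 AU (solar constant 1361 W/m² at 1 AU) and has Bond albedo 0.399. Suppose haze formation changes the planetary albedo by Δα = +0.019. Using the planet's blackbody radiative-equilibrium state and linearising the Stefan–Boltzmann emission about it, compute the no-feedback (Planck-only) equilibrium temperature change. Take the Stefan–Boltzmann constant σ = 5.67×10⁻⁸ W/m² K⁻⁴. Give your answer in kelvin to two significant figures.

-1.5 kelvin

Irradiance scales as 1/d², so S = 1361 W/m² × (1/1.61)² = 525.1 W/m².
The baseline emission temperature is T_e = 193.1 K.
ΔF = −(S/4)Δα = −(525.1/4)×(+0.019) = -2.494 W/m².
Linearising σT⁴ gives d(σT⁴)/dT = 4σT_e³ = 1.634 W/m² per K.
Hence the no-feedback warming is ΔF/(4σT_e³) = -1.53 K.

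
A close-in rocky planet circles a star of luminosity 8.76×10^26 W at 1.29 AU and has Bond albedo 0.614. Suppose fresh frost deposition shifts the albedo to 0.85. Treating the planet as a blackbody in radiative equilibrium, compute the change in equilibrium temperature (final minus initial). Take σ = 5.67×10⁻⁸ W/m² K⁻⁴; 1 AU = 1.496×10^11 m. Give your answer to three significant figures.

-50.0 K

Orbital distance: d = 1.29 AU = 1.930×10^11 m.
S = L/(4πd²) = 1872 W/m².
With α = 0.614, T₁ = 237.6 K.
With α = 0.85, T₂ = 187.6 K.
ΔT = T₂ − T₁ = -50.00 K.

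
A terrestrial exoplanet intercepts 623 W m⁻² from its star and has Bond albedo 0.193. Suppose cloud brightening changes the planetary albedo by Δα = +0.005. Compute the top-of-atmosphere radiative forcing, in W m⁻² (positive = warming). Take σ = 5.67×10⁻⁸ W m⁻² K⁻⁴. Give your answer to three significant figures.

TOA radiative forcing: ΔF = −S·Δα/4 = −623.0·(+0.005)/4 = -0.7788 W m⁻².

-0.779 W m⁻²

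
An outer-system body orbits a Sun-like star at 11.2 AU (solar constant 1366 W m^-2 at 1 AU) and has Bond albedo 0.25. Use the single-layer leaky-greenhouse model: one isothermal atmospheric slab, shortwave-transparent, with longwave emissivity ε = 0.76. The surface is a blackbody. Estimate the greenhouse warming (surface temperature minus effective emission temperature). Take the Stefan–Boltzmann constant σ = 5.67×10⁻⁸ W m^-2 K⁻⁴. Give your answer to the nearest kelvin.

10 K

Flux at the orbit: S = 1366/(11.2)² = 10.89 W m^-2.
At the top of the atmosphere, σT_e⁴ = S(1−α)/4 = 2.042 W m^-2, giving T_e = 77.47 K.
For a single slab of emissivity ε, T_s⁴ = 2T_e⁴/(2−ε); thus T_s = 77.47·(1.613)^(1/4) = 87.30 K.
The atmosphere warms the surface by 9.834 K.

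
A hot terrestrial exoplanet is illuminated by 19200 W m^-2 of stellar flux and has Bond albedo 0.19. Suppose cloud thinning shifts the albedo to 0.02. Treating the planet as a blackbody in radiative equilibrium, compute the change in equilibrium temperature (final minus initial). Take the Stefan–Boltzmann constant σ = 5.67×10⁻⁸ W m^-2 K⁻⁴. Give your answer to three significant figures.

25.0 K

With α = 0.19, T₁ = 511.7 K.
After:  T₂ = [19200·0.98/(4σ)]^(1/4) = 536.7 K.
ΔT = T₂ − T₁ = 24.96 K.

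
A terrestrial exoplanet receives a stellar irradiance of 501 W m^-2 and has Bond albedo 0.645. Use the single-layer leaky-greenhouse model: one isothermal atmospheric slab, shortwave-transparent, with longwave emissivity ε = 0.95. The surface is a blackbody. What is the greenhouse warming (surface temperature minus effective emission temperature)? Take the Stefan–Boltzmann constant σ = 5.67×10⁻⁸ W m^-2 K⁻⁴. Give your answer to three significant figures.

At the top of the atmosphere, σT_e⁴ = S(1−α)/4 = 44.46 W m^-2, giving T_e = 167.3 K.
The surface balance (absorbed SW + ε·downward IR = σT_s⁴) with T_a⁴ = T_s⁴/2 reduces to T_s = T_e·[2/(2−ε)]^¼ = 196.6 K.
Greenhouse warming: T_s − T_e = 29.25 K.

29.2 K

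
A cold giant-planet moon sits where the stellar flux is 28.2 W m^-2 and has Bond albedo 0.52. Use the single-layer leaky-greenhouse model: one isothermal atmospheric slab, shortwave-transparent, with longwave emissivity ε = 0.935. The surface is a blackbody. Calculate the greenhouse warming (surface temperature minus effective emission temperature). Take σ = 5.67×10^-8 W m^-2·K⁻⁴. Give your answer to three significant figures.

Effective emission temperature (TOA balance): σT_e⁴ = S(1−α)/4 = 3.384 W m^-2 → T_e = 87.89 K.
For a single slab of emissivity ε, T_s⁴ = 2T_e⁴/(2−ε); thus T_s = 87.89·(1.878)^(1/4) = 102.9 K.
The atmosphere warms the surface by 15.00 K.

15.0 K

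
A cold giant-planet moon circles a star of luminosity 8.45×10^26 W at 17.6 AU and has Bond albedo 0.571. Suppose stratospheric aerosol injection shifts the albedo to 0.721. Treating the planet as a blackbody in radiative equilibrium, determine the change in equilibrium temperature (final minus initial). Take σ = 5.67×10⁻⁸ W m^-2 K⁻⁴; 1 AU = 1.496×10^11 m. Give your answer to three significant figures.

-6.67 K

Orbital distance: d = 17.6 AU = 2.633×10^12 m.
Flux at the orbit: S = L/(4πd²) = 8.45×10^26/(4π·(2.63×10^12)²) = 9.700 W m^-2.
With α = 0.571, T₁ = 65.45 K.
With α = 0.721, T₂ = 58.77 K.
ΔT = T₂ − T₁ = -6.674 K.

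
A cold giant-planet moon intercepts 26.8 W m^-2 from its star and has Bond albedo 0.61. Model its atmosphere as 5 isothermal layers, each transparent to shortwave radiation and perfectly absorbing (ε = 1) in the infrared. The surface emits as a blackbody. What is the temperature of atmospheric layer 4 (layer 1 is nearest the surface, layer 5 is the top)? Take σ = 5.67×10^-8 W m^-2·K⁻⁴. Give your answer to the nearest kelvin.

OLR = S(1−α)/4 = 2.613 W m^-2; the top layer radiates at T_e = 82.39 K.
Each opaque layer satisfies 2T_j⁴ = T_{j−1}⁴ + T_{j+1}⁴, giving T_k⁴ = (N+1−k)T_e⁴.
With k = 4: T_4 = (5+1−4)^¼·82.39 K = 97.98 K.

98 kelvin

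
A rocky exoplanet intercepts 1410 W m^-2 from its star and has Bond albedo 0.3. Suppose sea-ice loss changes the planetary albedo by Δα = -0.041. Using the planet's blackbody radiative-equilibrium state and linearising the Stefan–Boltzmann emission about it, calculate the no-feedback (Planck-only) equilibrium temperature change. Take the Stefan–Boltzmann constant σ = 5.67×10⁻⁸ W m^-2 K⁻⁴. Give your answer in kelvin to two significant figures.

3.8 kelvin

Unperturbed T_e = [1410·(1−0.3)/(4σ)]^¼ = 256.8 K.
The change in absorbed flux is Δ[S(1−α)/4] = −SΔα/4 = 14.45 W m^-2.
The Planck feedback parameter is 4σT_e³ = 3.843 W m^-2/K.
So ΔT₀ = 14.45/3.843 = 3.76 K.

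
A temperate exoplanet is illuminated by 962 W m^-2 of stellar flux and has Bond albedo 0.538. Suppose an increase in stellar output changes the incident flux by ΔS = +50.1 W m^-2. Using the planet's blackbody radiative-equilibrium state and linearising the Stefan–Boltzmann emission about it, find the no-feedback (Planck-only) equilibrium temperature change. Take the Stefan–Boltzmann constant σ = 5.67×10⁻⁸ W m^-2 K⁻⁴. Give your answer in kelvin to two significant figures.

Reference equilibrium: T_e = [S(1−α)/(4σ)]^(1/4) = 210.4 K.
TOA radiative forcing: ΔF = (1−α)ΔS/4 = 0.462·(+50.1)/4 = 5.787 W m^-2.
Planck response: λ_P = 4σT_e³ = 4·5.67×10⁻⁸·(210.4)³ = 2.112 W m^-2/K.
ΔT₀ = ΔF/λ_P = 5.787/2.112 = 2.74 K.

2.7 K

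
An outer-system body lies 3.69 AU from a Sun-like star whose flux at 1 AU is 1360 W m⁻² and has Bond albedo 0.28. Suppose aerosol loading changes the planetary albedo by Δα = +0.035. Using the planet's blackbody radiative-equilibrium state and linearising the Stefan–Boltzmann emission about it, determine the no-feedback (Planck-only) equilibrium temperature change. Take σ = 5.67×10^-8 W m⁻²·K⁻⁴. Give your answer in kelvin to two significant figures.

Flux at the orbit: S = 1360/(3.69)² = 99.88 W m⁻².
Reference equilibrium: T_e = [S(1−α)/(4σ)]^(1/4) = 133.4 K.
The change in absorbed flux is Δ[S(1−α)/4] = −SΔα/4 = -0.8740 W m⁻².
Planck response: λ_P = 4σT_e³ = 4·5.67×10⁻⁸·(133.4)³ = 0.5389 W m⁻²/K.
ΔT₀ = ΔF/λ_P = -0.8740/0.5389 = -1.62 K.

-1.6 kelvin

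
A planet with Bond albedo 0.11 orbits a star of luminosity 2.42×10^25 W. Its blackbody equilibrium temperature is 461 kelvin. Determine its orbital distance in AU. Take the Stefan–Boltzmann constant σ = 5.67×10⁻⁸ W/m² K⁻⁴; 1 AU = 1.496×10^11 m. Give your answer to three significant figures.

0.0865 AU

The flux needed for this T is 4σT⁴/(1−0.11) = 11510 W/m².
S = L/(4πd²) → d = √(L/4πS) = √(2.42×10^25/(4π·11510)) = 1.294×10^10 m = 0.08647 AU.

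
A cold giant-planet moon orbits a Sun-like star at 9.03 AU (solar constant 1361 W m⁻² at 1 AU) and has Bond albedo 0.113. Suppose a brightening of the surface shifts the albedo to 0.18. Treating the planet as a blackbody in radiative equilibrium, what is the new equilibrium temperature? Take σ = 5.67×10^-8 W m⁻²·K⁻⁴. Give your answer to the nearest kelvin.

Flux at the orbit: S = 1361/(9.03)² = 16.69 W m⁻².
T₂ = [S(1−α₂)/(4σ)]^(1/4) = [16.69·0.82/(4σ)]^(1/4) = 88.14 K.

88 K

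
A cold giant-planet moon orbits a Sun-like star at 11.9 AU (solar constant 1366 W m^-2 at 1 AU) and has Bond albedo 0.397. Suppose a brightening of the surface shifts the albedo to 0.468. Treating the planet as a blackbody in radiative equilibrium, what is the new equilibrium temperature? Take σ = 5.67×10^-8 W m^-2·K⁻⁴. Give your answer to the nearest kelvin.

69 kelvin

Irradiance scales as 1/d², so S = 1366 W m^-2 × (1/11.9)² = 9.646 W m^-2.
With the new albedo, S(1−α₂)/4 = 1.283 W m^-2, so T₂ = 68.97 K.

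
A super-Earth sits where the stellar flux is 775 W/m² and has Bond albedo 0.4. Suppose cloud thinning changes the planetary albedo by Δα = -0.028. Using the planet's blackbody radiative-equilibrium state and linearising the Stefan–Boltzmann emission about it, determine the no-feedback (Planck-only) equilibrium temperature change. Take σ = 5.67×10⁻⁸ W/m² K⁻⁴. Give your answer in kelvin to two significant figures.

2.5 K

Unperturbed T_e = [775.0·(1−0.4)/(4σ)]^¼ = 212.8 K.
The change in absorbed flux is Δ[S(1−α)/4] = −SΔα/4 = 5.425 W/m².
Linearising σT⁴ gives d(σT⁴)/dT = 4σT_e³ = 2.185 W/m² per K.
Hence the no-feedback warming is ΔF/(4σT_e³) = 2.48 K.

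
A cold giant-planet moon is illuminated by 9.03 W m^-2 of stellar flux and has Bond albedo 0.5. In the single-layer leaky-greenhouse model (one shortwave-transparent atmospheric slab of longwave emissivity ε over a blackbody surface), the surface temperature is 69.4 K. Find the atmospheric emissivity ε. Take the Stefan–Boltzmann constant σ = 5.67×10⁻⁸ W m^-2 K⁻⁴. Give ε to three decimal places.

0.284

TOA balance gives T_e = 66.80 K.
T_s⁴ = T_e⁴·2/(2−ε) → ε = 2 − 2(T_e/T_s)⁴ = 2 − 2·(66.80/69.4)⁴ = 0.2836.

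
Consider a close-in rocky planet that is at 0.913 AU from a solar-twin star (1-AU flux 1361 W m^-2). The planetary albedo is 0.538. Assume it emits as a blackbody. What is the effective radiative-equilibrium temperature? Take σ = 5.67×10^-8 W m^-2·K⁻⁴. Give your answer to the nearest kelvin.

By the inverse-square law, S = 1361/0.913² = 1633 W m^-2.
The planet absorbs (1−α)S over its disc πR² and re-emits over 4πR², so the mean absorbed flux is (1−0.538)·1633/4 = 188.6 W m^-2.
Balancing against σT⁴: T = (188.6/5.67×10⁻⁸)^(1/4) = 240.1 K.

240 K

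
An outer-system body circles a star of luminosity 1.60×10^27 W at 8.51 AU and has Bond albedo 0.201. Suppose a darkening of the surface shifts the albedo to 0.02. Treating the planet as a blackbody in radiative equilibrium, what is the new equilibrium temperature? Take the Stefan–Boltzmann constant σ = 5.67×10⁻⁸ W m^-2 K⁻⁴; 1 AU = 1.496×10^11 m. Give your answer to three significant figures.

136 K

d = 8.51 × 1.496×10^11 m = 1.273×10^12 m.
Flux at the orbit: S = L/(4πd²) = 1.60×10^27/(4π·(1.27×10^12)²) = 78.56 W m^-2.
With the new albedo, S(1−α₂)/4 = 19.25 W m^-2, so T₂ = 135.7 K.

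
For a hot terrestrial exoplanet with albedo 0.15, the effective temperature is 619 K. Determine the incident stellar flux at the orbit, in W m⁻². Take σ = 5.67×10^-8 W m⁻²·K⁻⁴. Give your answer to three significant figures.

39200 W m⁻²

From S(1−α)/4 = σT⁴: S = 4σT⁴/(1−α).
σT⁴ = 5.67×10⁻⁸·(619)⁴ = 8324 W m⁻².
So S = 4×8324/(1−0.15) = 39170 W m⁻².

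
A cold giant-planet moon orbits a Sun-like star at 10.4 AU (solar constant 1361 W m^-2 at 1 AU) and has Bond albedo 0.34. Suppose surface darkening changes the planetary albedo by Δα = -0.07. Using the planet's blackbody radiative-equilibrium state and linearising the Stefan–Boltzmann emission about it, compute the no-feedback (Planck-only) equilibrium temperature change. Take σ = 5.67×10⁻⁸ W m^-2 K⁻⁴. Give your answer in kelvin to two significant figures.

Flux at the orbit: S = 1361/(10.4)² = 12.58 W m^-2.
The baseline emission temperature is T_e = 77.79 K.
ΔF = −(S/4)Δα = −(12.58/4)×(-0.07) = 0.2202 W m^-2.
Linearising σT⁴ gives d(σT⁴)/dT = 4σT_e³ = 0.1068 W m^-2 per K.
So ΔT₀ = 0.2202/0.1068 = 2.06 K.

2.1 kelvin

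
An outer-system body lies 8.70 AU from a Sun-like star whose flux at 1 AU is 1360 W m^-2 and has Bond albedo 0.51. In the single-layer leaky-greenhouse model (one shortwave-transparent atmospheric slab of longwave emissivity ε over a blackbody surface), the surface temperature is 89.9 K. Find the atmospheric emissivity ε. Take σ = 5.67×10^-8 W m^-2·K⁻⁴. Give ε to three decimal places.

By the inverse-square law, S = 1360/8.70² = 17.97 W m^-2.
TOA balance gives T_e = 78.93 K.
Inverting T_s⁴ = 2T_e⁴/(2−ε): (T_e/T_s)⁴ = 0.5943, so ε = 2(1 − 0.5943) = 0.8114.

0.811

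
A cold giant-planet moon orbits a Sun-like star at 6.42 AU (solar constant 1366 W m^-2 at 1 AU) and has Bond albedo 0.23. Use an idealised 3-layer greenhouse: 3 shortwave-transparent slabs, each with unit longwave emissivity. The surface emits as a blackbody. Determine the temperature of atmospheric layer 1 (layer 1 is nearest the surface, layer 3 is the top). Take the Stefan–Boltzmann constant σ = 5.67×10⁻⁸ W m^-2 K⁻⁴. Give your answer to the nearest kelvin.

Flux at the orbit: S = 1366/(6.42)² = 33.14 W m^-2.
OLR = S(1−α)/4 = 6.380 W m^-2; the top layer radiates at T_e = 103.0 K.
In the N-layer model, layer k (counted from the surface) has T_k = (N+1−k)^(1/4)·T_e.
T_1 = (3)^(1/4)·103.0 = 135.5 K.

136 kelvin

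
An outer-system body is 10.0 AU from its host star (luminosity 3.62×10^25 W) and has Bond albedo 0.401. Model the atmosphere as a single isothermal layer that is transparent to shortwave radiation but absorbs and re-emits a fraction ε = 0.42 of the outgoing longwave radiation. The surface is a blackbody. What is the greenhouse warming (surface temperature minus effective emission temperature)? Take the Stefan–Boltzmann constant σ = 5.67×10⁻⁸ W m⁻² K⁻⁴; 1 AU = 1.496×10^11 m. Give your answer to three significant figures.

2.61 kelvin

Orbital distance: d = 10.0 AU = 1.496×10^12 m.
S = L/(4πd²) = 1.287 W m⁻².
Effective emission temperature (TOA balance): σT_e⁴ = S(1−α)/4 = 0.1928 W m⁻² → T_e = 42.94 K.
The surface balance (absorbed SW + ε·downward IR = σT_s⁴) with T_a⁴ = T_s⁴/2 reduces to T_s = T_e·[2/(2−ε)]^¼ = 45.55 K.
Greenhouse warming: T_s − T_e = 2.606 K.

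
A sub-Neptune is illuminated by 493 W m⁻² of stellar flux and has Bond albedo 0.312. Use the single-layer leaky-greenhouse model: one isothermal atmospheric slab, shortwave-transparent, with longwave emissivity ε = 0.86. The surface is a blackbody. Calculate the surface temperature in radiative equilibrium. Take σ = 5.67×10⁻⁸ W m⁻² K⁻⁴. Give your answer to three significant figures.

At the top of the atmosphere, σT_e⁴ = S(1−α)/4 = 84.80 W m⁻², giving T_e = 196.7 K.
Surface balance with a leaky layer gives σT_s⁴ = σT_e⁴·2/(2−ε), so T_s = T_e·[2/(2−0.86)]^(1/4) = 226.3 K.

226 kelvin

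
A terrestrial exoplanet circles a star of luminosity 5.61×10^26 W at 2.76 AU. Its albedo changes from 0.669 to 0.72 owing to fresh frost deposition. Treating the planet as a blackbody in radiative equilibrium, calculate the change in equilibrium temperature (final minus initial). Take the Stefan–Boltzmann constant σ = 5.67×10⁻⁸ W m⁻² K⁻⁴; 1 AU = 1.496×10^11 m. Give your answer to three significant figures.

d = 2.76 × 1.496×10^11 m = 4.129×10^11 m.
Flux at the orbit: S = L/(4πd²) = 5.61×10^26/(4π·(4.13×10^11)²) = 261.9 W m⁻².
Initial: T₁ = [S(1−0.669)/(4σ)]^(1/4) = 139.8 K.
With α = 0.72, T₂ = 134.1 K.
ΔT = T₂ − T₁ = -5.728 K.

-5.73 K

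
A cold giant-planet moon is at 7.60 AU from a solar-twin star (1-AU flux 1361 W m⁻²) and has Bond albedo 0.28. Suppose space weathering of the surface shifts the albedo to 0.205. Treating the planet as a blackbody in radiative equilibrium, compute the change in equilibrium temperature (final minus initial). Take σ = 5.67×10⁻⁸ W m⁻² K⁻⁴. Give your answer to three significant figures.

By the inverse-square law, S = 1361/7.60² = 23.56 W m⁻².
Before: T₁ = [23.56·0.72/(4σ)]^(1/4) = 93.00 K.
With α = 0.205, T₂ = 95.33 K.
ΔT = T₂ − T₁ = 2.333 K.

2.33 K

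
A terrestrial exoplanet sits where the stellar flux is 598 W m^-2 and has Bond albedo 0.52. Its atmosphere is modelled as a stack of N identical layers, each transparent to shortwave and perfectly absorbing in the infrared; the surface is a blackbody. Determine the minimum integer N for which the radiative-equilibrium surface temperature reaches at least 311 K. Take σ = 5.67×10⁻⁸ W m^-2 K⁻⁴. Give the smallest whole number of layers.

OLR = S(1−α)/4 = 71.76 W m^-2; the top layer radiates at T_e = 188.6 K.
Since T_s⁴ = (N+1)T_e⁴, we need N ≥ (T_s/T_e)⁴ − 1 = 6.392.
Rounding up, N = 7.

7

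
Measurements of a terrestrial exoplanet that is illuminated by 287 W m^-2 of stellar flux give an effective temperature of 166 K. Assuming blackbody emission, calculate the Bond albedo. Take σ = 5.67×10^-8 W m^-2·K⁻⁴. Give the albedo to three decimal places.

0.400

From σT⁴ = S(1−α)/4 we invert for α: 1−α = 4σT⁴/S.
σT⁴ = 43.05 W m^-2, so 4σT⁴ = 172.2 W m^-2.
1−α = 172.2/287.0 = 0.6001, so α = 0.3999.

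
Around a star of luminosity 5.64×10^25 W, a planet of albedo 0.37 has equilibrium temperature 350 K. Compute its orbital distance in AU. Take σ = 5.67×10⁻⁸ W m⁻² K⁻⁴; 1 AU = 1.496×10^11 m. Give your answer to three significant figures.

The flux needed for this T is 4σT⁴/(1−0.37) = 5402 W m⁻².
S = L/(4πd²) → d = √(L/4πS) = √(5.64×10^25/(4π·5402)) = 2.882×10^10 m = 0.1927 AU.

0.193 AU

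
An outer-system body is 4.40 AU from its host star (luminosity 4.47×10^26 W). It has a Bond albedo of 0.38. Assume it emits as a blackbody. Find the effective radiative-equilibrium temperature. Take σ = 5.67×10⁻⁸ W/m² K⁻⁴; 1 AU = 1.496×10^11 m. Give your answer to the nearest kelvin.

d = 4.40 × 1.496×10^11 m = 6.582×10^11 m.
S = L/(4πd²) = 82.10 W/m².
The planet absorbs (1−α)S over its disc πR² and re-emits over 4πR², so the mean absorbed flux is (1−0.38)·82.10/4 = 12.73 W/m².
Balancing against σT⁴: T = (12.73/5.67×10⁻⁸)^(1/4) = 122.4 K.

122 K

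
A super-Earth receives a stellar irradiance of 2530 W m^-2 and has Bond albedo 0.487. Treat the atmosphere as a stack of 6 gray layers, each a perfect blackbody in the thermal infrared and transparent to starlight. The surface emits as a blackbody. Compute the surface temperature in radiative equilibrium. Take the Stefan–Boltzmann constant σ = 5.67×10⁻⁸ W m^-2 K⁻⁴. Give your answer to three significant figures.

447 K

The effective emission temperature is T_e = [S(1−α)/(4σ)]^¼ = 275.0 K.
With N = 6 opaque layers, T_s = (N+1)^(1/4)·T_e = 7^(1/4)·275.0 = 447.4 K.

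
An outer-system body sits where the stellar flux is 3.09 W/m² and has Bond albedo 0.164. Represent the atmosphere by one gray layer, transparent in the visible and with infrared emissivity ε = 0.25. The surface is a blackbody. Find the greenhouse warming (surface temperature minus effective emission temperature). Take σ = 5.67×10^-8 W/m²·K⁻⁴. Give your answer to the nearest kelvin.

The planet radiates to space at T_e = [S(1−α)/(4σ)]^(1/4) = 58.09 K.
For a single slab of emissivity ε, T_s⁴ = 2T_e⁴/(2−ε); thus T_s = 58.09·(1.143)^(1/4) = 60.07 K.
The atmosphere warms the surface by 1.972 K.

2 K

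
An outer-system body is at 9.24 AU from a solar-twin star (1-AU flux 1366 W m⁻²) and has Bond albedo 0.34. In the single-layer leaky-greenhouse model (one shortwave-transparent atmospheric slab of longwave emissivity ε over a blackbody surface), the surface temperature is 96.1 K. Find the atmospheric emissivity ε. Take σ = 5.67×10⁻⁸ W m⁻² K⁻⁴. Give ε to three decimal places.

By the inverse-square law, S = 1366/9.24² = 16.00 W m⁻².
TOA balance gives T_e = 82.60 K.
T_s⁴ = T_e⁴·2/(2−ε) → ε = 2 − 2(T_e/T_s)⁴ = 2 − 2·(82.60/96.1)⁴ = 0.9082.

0.908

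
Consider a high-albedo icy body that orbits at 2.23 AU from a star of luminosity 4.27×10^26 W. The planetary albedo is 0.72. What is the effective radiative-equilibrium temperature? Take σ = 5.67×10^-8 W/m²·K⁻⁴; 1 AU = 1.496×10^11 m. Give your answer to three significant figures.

139 kelvin

Orbital distance: d = 2.23 AU = 3.336×10^11 m.
Flux at the orbit: S = L/(4πd²) = 4.27×10^26/(4π·(3.34×10^11)²) = 305.3 W/m².
Absorbed flux (global mean): S(1−α)/4 = 305.3·0.28/4 = 21.37 W/m².
Set σT⁴ = 21.37 → T = (21.37/σ)^(1/4) = 139.3 K.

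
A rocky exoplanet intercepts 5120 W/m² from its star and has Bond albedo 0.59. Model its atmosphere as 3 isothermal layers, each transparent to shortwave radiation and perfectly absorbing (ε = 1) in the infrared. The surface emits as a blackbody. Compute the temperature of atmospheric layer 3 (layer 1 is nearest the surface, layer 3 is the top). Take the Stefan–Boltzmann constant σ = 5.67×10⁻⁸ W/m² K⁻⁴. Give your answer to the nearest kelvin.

The effective emission temperature is T_e = [S(1−α)/(4σ)]^¼ = 310.2 K.
In the N-layer model, layer k (counted from the surface) has T_k = (N+1−k)^(1/4)·T_e.
T_3 = (1)^(1/4)·310.2 = 310.2 K.

310 K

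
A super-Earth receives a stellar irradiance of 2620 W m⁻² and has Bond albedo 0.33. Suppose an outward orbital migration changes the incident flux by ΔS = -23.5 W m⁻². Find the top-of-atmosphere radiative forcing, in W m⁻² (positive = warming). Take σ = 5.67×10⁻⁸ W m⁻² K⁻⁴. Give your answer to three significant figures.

-3.94 W m⁻²

Only a fraction (1−α) is absorbed and it's spread over 4πR², so ΔF = (1−α)ΔS/4 = -3.936 W m⁻².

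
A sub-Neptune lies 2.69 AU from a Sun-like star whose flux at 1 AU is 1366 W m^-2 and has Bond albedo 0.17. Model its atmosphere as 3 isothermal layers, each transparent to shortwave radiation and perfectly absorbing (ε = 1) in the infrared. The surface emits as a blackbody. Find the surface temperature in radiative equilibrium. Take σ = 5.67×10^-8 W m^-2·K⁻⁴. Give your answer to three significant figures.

229 kelvin

Irradiance scales as 1/d², so S = 1366 W m^-2 × (1/2.69)² = 188.8 W m^-2.
OLR = S(1−α)/4 = 39.17 W m^-2; the top layer radiates at T_e = 162.1 K.
With N = 3 opaque layers, T_s = (N+1)^(1/4)·T_e = 4^(1/4)·162.1 = 229.3 K.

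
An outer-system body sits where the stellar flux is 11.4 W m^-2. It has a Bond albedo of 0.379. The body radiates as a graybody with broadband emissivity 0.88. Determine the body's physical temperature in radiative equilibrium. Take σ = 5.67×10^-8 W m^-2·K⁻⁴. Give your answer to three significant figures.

77.2 kelvin

Absorbed flux (global mean): S(1−α)/4 = 11.40·0.621/4 = 1.770 W m^-2.
Equating to εσT⁴ with ε = 0.88: T = (1.770/0.88σ)^(1/4) = 77.17 K.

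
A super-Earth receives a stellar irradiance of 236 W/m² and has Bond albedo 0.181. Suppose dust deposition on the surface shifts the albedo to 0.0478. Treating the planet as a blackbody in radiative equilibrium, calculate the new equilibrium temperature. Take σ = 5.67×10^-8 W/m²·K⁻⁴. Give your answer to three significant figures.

T₂ = [S(1−α₂)/(4σ)]^(1/4) = [236.0·0.952/(4σ)]^(1/4) = 177.4 K.

177 K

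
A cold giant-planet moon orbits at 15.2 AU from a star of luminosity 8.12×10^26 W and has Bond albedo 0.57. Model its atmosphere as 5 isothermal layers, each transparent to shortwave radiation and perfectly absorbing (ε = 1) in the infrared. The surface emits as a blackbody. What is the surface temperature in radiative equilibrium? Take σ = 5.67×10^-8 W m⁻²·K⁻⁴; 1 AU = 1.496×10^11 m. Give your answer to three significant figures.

d = 15.2 × 1.496×10^11 m = 2.274×10^12 m.
Spreading L over a sphere of radius d: S = 8.12×10^26/(4π·2.27×10^12²) = 12.50 W m⁻².
The effective emission temperature is T_e = [S(1−α)/(4σ)]^¼ = 69.77 K.
With N = 5 opaque layers, T_s = (N+1)^(1/4)·T_e = 6^(1/4)·69.77 = 109.2 K.

109 K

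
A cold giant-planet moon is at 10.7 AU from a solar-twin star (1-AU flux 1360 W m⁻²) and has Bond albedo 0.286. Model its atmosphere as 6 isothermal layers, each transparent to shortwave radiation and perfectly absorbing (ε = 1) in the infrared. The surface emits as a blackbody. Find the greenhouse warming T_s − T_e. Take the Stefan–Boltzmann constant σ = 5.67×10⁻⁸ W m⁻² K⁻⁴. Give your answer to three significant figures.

Flux at the orbit: S = 1360/(10.7)² = 11.88 W m⁻².
Top-of-atmosphere balance: σT_e⁴ = S(1−α)/4 = 2.120 W m⁻² → T_e = 78.20 K.
Surface: T_s = (7)^¼·T_e = 127.2 K.
So the greenhouse effect raises the surface by 127.2 − 78.20 = 49.00 K.

49.0 kelvin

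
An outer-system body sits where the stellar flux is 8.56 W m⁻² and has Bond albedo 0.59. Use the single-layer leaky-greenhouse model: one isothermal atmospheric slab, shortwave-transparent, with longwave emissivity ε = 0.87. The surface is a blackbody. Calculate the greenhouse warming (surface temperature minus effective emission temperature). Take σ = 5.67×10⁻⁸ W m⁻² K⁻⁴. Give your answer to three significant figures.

9.62 K

The planet radiates to space at T_e = [S(1−α)/(4σ)]^(1/4) = 62.72 K.
The surface balance (absorbed SW + ε·downward IR = σT_s⁴) with T_a⁴ = T_s⁴/2 reduces to T_s = T_e·[2/(2−ε)]^¼ = 72.34 K.
The atmosphere warms the surface by 9.623 K.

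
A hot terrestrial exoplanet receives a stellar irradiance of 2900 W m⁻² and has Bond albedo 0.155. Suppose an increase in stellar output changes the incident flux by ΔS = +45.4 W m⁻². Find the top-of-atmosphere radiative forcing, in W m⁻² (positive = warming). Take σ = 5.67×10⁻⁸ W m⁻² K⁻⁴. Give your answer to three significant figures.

TOA radiative forcing: ΔF = (1−α)ΔS/4 = 0.845·(+45.4)/4 = 9.591 W m⁻².

9.59 W m⁻²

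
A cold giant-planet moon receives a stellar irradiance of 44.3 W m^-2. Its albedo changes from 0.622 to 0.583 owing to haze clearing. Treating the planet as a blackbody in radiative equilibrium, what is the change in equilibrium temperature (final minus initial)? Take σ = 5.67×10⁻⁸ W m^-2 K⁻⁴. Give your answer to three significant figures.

2.30 K

With α = 0.622, T₁ = 92.70 K.
With α = 0.583, T₂ = 95.00 K.
Change: 95.00 − 92.70 = 2.304 K.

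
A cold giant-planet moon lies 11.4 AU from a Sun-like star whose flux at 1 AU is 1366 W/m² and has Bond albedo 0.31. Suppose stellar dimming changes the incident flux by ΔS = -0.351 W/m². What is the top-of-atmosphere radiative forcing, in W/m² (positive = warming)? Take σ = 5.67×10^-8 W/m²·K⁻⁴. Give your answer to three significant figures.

-0.0605 W/m²

Irradiance scales as 1/d², so S = 1366 W/m² × (1/11.4)² = 10.51 W/m².
TOA radiative forcing: ΔF = (1−α)ΔS/4 = 0.69·(-0.351)/4 = -0.06055 W/m².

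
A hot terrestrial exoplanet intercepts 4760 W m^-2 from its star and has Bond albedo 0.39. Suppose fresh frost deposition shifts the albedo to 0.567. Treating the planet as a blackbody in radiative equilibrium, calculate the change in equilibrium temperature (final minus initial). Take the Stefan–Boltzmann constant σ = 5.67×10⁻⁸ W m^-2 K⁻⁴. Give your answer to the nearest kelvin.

-28 kelvin

With α = 0.39, T₁ = 336.4 K.
After:  T₂ = [4760·0.433/(4σ)]^(1/4) = 308.8 K.
Change: 308.8 − 336.4 = -27.62 K.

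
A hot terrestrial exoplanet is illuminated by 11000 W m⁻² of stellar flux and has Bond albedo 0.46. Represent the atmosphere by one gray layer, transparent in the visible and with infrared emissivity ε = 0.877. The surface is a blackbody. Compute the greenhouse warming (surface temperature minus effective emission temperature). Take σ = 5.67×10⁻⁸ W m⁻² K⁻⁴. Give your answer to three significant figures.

62.4 kelvin

The planet radiates to space at T_e = [S(1−α)/(4σ)]^(1/4) = 402.3 K.
The surface balance (absorbed SW + ε·downward IR = σT_s⁴) with T_a⁴ = T_s⁴/2 reduces to T_s = T_e·[2/(2−ε)]^¼ = 464.7 K.
Greenhouse warming: T_s − T_e = 62.44 K.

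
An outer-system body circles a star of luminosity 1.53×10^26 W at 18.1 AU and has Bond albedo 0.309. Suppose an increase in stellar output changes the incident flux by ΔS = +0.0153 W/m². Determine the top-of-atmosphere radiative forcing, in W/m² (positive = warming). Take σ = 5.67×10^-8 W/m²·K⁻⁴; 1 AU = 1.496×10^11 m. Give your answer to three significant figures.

0.00264 W/m²

Orbital distance: d = 18.1 AU = 2.708×10^12 m.
Spreading L over a sphere of radius d: S = 1.53×10^26/(4π·2.71×10^12²) = 1.661 W/m².
TOA radiative forcing: ΔF = (1−α)ΔS/4 = 0.691·(+0.0153)/4 = 0.002643 W/m².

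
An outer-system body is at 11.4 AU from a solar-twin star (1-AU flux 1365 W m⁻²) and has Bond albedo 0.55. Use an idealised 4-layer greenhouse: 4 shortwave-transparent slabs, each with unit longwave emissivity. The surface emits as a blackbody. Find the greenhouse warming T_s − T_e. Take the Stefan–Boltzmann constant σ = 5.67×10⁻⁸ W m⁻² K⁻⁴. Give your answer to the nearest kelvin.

33 K

Irradiance scales as 1/d², so S = 1365 W m⁻² × (1/11.4)² = 10.50 W m⁻².
Top-of-atmosphere balance: σT_e⁴ = S(1−α)/4 = 1.182 W m⁻² → T_e = 67.57 K.
Surface: T_s = (5)^¼·T_e = 101.0 K.
Warming: T_s − T_e = 33.47 K.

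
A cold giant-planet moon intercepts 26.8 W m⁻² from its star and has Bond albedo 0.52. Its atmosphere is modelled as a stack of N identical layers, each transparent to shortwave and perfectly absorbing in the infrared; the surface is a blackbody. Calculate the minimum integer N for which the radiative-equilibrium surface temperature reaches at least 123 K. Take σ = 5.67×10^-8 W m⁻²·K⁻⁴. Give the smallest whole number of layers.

Top-of-atmosphere balance: σT_e⁴ = S(1−α)/4 = 3.216 W m⁻² → T_e = 86.78 K.
Need (N+1)T_e⁴ ≥ T_s⁴, i.e. N+1 ≥ (123/86.78)⁴ = 4.035.
Rounding up, N = 4.

4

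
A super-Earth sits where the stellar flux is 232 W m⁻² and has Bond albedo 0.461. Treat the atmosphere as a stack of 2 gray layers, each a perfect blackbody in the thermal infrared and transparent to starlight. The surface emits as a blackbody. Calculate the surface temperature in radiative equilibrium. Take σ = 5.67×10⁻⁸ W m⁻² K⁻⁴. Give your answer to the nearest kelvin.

202 K

The effective emission temperature is T_e = [S(1−α)/(4σ)]^¼ = 153.2 K.
Layer-by-layer balance gives σT_s⁴ = (N+1)σT_e⁴, so T_s = 3^¼·153.2 = 201.7 K.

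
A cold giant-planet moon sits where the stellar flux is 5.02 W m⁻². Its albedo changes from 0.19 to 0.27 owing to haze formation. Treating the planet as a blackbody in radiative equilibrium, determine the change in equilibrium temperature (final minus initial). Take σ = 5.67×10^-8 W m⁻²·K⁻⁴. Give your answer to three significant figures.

-1.67 K

Before: T₁ = [5.020·0.81/(4σ)]^(1/4) = 65.07 K.
With α = 0.27, T₂ = 63.40 K.
Change: 63.40 − 65.07 = -1.670 K.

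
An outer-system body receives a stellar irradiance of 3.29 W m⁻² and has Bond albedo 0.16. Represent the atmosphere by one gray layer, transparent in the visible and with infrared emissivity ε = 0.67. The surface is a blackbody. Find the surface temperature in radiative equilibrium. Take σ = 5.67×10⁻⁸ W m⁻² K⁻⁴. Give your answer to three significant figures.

65.4 kelvin

The planet radiates to space at T_e = [S(1−α)/(4σ)]^(1/4) = 59.08 K.
For a single slab of emissivity ε, T_s⁴ = 2T_e⁴/(2−ε); thus T_s = 59.08·(1.504)^(1/4) = 65.43 K.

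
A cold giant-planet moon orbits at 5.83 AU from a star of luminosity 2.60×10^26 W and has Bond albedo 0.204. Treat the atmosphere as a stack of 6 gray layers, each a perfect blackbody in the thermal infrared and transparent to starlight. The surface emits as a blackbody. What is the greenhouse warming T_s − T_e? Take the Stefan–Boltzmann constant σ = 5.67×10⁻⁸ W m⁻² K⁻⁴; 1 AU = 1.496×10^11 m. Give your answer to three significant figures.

61.9 K

Orbital distance: d = 5.83 AU = 8.722×10^11 m.
Flux at the orbit: S = L/(4πd²) = 2.60×10^26/(4π·(8.72×10^11)²) = 27.20 W m⁻².
OLR = S(1−α)/4 = 5.413 W m⁻²; the top layer radiates at T_e = 98.85 K.
Surface: T_s = (7)^¼·T_e = 160.8 K.
So the greenhouse effect raises the surface by 160.8 − 98.85 = 61.93 K.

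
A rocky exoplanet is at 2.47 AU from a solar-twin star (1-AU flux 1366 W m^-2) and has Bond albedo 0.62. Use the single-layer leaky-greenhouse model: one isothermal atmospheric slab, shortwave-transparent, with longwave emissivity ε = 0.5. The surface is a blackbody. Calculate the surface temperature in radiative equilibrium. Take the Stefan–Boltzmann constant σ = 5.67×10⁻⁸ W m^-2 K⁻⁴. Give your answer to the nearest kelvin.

150 kelvin

By the inverse-square law, S = 1366/2.47² = 223.9 W m^-2.
The planet radiates to space at T_e = [S(1−α)/(4σ)]^(1/4) = 139.2 K.
The surface balance (absorbed SW + ε·downward IR = σT_s⁴) with T_a⁴ = T_s⁴/2 reduces to T_s = T_e·[2/(2−ε)]^¼ = 149.5 K.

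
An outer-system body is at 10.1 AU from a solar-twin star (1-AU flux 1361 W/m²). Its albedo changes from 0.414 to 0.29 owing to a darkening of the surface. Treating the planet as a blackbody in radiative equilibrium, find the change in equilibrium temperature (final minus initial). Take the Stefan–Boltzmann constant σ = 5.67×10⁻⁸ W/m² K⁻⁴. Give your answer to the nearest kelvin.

4 K

Irradiance scales as 1/d², so S = 1361 W/m² × (1/10.1)² = 13.34 W/m².
Before: T₁ = [13.34·0.586/(4σ)]^(1/4) = 76.62 K.
After:  T₂ = [13.34·0.71/(4σ)]^(1/4) = 80.39 K.
ΔT = T₂ − T₁ = 3.767 K.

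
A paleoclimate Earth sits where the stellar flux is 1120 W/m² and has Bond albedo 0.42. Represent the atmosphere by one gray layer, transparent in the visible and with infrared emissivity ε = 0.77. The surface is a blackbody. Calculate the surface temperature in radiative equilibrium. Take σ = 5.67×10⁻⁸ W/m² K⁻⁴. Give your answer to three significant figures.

The planet radiates to space at T_e = [S(1−α)/(4σ)]^(1/4) = 231.3 K.
The surface balance (absorbed SW + ε·downward IR = σT_s⁴) with T_a⁴ = T_s⁴/2 reduces to T_s = T_e·[2/(2−ε)]^¼ = 261.2 K.

261 kelvin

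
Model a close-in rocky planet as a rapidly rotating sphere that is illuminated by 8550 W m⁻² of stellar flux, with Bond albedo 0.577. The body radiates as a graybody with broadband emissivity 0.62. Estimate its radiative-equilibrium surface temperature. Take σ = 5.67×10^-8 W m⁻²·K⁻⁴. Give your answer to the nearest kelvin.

The planet absorbs (1−α)S over its disc πR² and re-emits over 4πR², so the mean absorbed flux is (1−0.577)·8550/4 = 904.2 W m⁻².
Equating to εσT⁴ with ε = 0.62: T = (904.2/0.62σ)^(1/4) = 400.5 K.

400 K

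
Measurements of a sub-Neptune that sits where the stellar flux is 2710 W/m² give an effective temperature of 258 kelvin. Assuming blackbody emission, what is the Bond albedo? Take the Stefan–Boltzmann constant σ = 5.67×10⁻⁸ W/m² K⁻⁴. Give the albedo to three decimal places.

Rearranging the radiative balance, α = 1 − 4σT⁴/S.
σT⁴ = 251.2 W/m², so 4σT⁴ = 1005 W/m².
1−α = 1005/2710 = 0.3708, so α = 0.6292.

0.629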